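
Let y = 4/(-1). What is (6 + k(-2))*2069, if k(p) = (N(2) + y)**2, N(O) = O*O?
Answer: 12414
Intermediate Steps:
N(O) = O**2
y = -4 (y = 4*(-1) = -4)
k(p) = 0 (k(p) = (2**2 - 4)**2 = (4 - 4)**2 = 0**2 = 0)
(6 + k(-2))*2069 = (6 + 0)*2069 = 6*2069 = 12414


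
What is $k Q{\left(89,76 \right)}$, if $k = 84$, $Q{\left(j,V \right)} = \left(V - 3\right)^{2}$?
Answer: $447636$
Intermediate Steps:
$Q{\left(j,V \right)} = \left(-3 + V\right)^{2}$
$k Q{\left(89,76 \right)} = 84 \left(-3 + 76\right)^{2} = 84 \cdot 73^{2} = 84 \cdot 5329 = 447636$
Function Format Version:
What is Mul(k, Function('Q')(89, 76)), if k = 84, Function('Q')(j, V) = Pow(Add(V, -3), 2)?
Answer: 447636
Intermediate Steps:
Function('Q')(j, V) = Pow(Add(-3, V), 2)
Mul(k, Function('Q')(89, 76)) = Mul(84, Pow(Add(-3, 76), 2)) = Mul(84, Pow(73, 2)) = Mul(84, 5329) = 447636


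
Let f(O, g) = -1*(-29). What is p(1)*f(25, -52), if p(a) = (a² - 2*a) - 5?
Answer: -174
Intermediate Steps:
p(a) = -5 + a² - 2*a
f(O, g) = 29
p(1)*f(25, -52) = (-5 + 1² - 2*1)*29 = (-5 + 1 - 2)*29 = -6*29 = -174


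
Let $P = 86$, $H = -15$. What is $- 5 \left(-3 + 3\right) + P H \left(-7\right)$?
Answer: $9030$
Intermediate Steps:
$- 5 \left(-3 + 3\right) + P H \left(-7\right) = - 5 \left(-3 + 3\right) + 86 \left(\left(-15\right) \left(-7\right)\right) = \left(-5\right) 0 + 86 \cdot 105 = 0 + 9030 = 9030$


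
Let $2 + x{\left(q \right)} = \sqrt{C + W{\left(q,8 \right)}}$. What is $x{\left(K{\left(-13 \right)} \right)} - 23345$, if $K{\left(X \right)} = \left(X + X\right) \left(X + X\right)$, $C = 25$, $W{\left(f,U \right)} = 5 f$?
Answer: $-23347 + \sqrt{3405} \approx -23289.0$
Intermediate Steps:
$K{\left(X \right)} = 4 X^{2}$ ($K{\left(X \right)} = 2 X 2 X = 4 X^{2}$)
$x{\left(q \right)} = -2 + \sqrt{25 + 5 q}$
$x{\left(K{\left(-13 \right)} \right)} - 23345 = \left(-2 + \sqrt{25 + 5 \cdot 4 \left(-13\right)^{2}}\right) - 23345 = \left(-2 + \sqrt{25 + 5 \cdot 4 \cdot 169}\right) - 23345 = \left(-2 + \sqrt{25 + 5 \cdot 676}\right) - 23345 = \left(-2 + \sqrt{25 + 3380}\right) - 23345 = \left(-2 + \sqrt{3405}\right) - 23345 = -23347 + \sqrt{3405}$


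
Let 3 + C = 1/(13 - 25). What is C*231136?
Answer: -2138008/3 ≈ -7.1267e+5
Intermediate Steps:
C = -37/12 (C = -3 + 1/(13 - 25) = -3 + 1/(-12) = -3 - 1/12 = -37/12 ≈ -3.0833)
C*231136 = -37/12*231136 = -2138008/3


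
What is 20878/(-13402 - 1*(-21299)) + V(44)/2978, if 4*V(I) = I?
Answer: 62261551/23517266 ≈ 2.6475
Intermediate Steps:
V(I) = I/4
20878/(-13402 - 1*(-21299)) + V(44)/2978 = 20878/(-13402 - 1*(-21299)) + ((¼)*44)/2978 = 20878/(-13402 + 21299) + 11*(1/2978) = 20878/7897 + 11/2978 = 62261551/23517266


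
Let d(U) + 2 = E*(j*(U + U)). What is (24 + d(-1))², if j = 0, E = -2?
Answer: 484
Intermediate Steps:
d(U) = -2 (d(U) = -2 - 0*(U + U) = -2 - 0*2*U = -2 - 2*0 = -2 + 0 = -2)
(24 + d(-1))² = (24 - 2)² = 22² = 484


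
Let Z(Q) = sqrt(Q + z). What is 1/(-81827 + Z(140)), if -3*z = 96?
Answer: -81827/6695657821 - 6*sqrt(3)/6695657821 ≈ -1.2222e-5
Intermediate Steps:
z = -32 (z = -1/3*96 = -32)
Z(Q) = sqrt(-32 + Q) (Z(Q) = sqrt(Q - 32) = sqrt(-32 + Q))
1/(-81827 + Z(140)) = 1/(-81827 + sqrt(-32 + 140)) = 1/(-81827 + sqrt(108)) = 1/(-81827 + 6*sqrt(3))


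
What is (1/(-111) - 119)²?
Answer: 174504100/12321 ≈ 14163.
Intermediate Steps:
(1/(-111) - 119)² = (-1/111 - 119)² = (-13210/111)² = 174504100/12321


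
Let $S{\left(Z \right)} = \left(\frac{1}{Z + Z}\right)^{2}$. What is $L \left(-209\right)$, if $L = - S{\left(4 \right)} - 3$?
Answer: $\frac{40337}{64} \approx 630.27$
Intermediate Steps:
$S{\left(Z \right)} = \frac{1}{4 Z^{2}}$ ($S{\left(Z \right)} = \left(\frac{1}{2 Z}\right)^{2} = \frac{1}{4 Z^{2}}$)
$L = - \frac{193}{64}$ ($L = - \frac{1}{4 \cdot 16} - 3 = \left(-1\right) \frac{1}{64} - 3 = - \frac{1}{64} - 3 = - \frac{193}{64} \approx -3.0156$)
$L \left(-209\right) = \left(- \frac{193}{64}\right) \left(-209\right) = \frac{40337}{64}$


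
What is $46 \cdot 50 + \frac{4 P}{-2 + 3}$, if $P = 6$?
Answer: $2324$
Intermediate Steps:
$46 \cdot 50 + \frac{4 P}{-2 + 3} = 46 \cdot 50 + \frac{4 \cdot 6}{-2 + 3} = 2300 + \frac{24}{1} = 2300 + 24 \cdot 1 = 2300 + 24 = 2324$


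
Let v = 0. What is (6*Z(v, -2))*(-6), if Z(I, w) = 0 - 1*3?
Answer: 108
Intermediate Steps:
Z(I, w) = -3 (Z(I, w) = 0 - 3 = -3)
(6*Z(v, -2))*(-6) = (6*(-3))*(-6) = -18*(-6) = 108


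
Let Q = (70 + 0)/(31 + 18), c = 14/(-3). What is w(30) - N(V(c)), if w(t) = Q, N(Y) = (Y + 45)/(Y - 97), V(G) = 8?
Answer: 1261/623 ≈ 2.0241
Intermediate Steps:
c = -14/3 (c = 14*(-⅓) = -14/3 ≈ -4.6667)
N(Y) = (45 + Y)/(-97 + Y)
Q = 10/7 (Q = 70/49 = 70*(1/49) = 10/7 ≈ 1.4286)
w(t) = 10/7
w(30) - N(V(c)) = 10/7 - (45 + 8)/(-97 + 8) = 10/7 - 53/(-89) = 10/7 - (-1)*53/89 = 10/7 - 1*(-53/89) = 10/7 + 53/89 = 1261/623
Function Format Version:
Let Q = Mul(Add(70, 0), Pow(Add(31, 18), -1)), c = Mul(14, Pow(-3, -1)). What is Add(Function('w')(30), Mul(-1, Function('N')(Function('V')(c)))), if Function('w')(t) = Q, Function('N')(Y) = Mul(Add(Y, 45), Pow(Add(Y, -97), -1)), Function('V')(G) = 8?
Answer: Rational(1261, 623) ≈ 2.0241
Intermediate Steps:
c = Rational(-14, 3) (c = Mul(14, Rational(-1, 3)) = Rational(-14, 3) ≈ -4.6667)
Function('N')(Y) = Mul(Pow(Add(-97, Y), -1), Add(45, Y)) (Function('N')(Y) = Mul(Add(45, Y), Pow(Add(-97, Y), -1)) = Mul(Pow(Add(-97, Y), -1), Add(45, Y)))
Q = Rational(10, 7) (Q = Mul(70, Pow(49, -1)) = Mul(70, Rational(1, 49)) = Rational(10, 7) ≈ 1.4286)
Function('w')(t) = Rational(10, 7)
Add(Function('w')(30), Mul(-1, Function('N')(Function('V')(c)))) = Add(Rational(10, 7), Mul(-1, Mul(Pow(Add(-97, 8), -1), Add(45, 8)))) = Add(Rational(10, 7), Mul(-1, Mul(Pow(-89, -1), 53))) = Add(Rational(10, 7), Mul(-1, Mul(Rational(-1, 89), 53))) = Add(Rational(10, 7), Mul(-1, Rational(-53, 89))) = Add(Rational(10, 7), Rational(53, 89)) = Rational(1261, 623)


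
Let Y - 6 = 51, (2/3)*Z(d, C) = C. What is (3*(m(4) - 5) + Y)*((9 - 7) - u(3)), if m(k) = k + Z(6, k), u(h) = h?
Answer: -72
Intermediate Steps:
Z(d, C) = 3*C/2
Y = 57 (Y = 6 + 51 = 57)
m(k) = 5*k/2 (m(k) = k + 3*k/2 = 5*k/2)
(3*(m(4) - 5) + Y)*((9 - 7) - u(3)) = (3*((5/2)*4 - 5) + 57)*((9 - 7) - 1*3) = (3*(10 - 5) + 57)*(2 - 3) = (3*5 + 57)*(-1) = (15 + 57)*(-1) = 72*(-1) = -72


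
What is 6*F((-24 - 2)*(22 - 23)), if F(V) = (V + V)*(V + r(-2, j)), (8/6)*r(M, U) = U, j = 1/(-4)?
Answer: 16107/2 ≈ 8053.5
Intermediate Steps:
j = -¼ ≈ -0.25000
r(M, U) = 3*U/4
F(V) = 2*V*(-3/16 + V) (F(V) = (V + V)*(V + (¾)*(-¼)) = (2*V)*(V - 3/16) = (2*V)*(-3/16 + V) = 2*V*(-3/16 + V))
6*F((-24 - 2)*(22 - 23)) = 6*(((-24 - 2)*(22 - 23))*(-3 + 16*((-24 - 2)*(22 - 23)))/8) = 6*((-26*(-1))*(-3 + 16*(-26*(-1)))/8) = 6*((⅛)*26*(-3 + 16*26)) = 6*((⅛)*26*(-3 + 416)) = 6*((⅛)*26*413) = 6*(5369/4) = 16107/2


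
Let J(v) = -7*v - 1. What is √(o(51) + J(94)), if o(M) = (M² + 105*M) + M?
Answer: 2*√1837 ≈ 85.720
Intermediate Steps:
o(M) = M² + 106*M
J(v) = -1 - 7*v
√(o(51) + J(94)) = √(51*(106 + 51) + (-1 - 7*94)) = √(51*157 + (-1 - 658)) = √(8007 - 659) = √7348 = 2*√1837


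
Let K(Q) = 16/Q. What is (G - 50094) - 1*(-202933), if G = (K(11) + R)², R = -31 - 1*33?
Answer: 18966863/121 ≈ 1.5675e+5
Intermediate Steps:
R = -64 (R = -31 - 33 = -64)
G = 473344/121 (G = (16/11 - 64)² = (-688/11)² = 473344/121 ≈ 3911.9)
(G - 50094) - 1*(-202933) = (473344/121 - 50094) - 1*(-202933) = -5588030/121 + 202933 = 18966863/121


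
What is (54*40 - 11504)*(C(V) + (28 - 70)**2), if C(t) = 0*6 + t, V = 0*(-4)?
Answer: -16482816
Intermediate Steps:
V = 0
C(t) = t (C(t) = 0 + t = t)
(54*40 - 11504)*(C(V) + (28 - 70)**2) = (54*40 - 11504)*(0 + (28 - 70)**2) = (2160 - 11504)*(0 + (-42)**2) = -9344*(0 + 1764) = -9344*1764 = -16482816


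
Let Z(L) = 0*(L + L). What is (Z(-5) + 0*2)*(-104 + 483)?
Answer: 0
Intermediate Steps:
Z(L) = 0 (Z(L) = 0*(2*L) = 0)
(Z(-5) + 0*2)*(-104 + 483) = (0 + 0*2)*(-104 + 483) = (0 + 0)*379 = 0*379 = 0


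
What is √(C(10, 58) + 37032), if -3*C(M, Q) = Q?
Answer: √333114/3 ≈ 192.39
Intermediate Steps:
C(M, Q) = -Q/3
√(C(10, 58) + 37032) = √(-⅓*58 + 37032) = √(-58/3 + 37032) = √(111038/3) = √333114/3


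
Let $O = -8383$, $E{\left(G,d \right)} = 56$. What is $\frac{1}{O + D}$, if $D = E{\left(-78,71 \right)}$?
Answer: $- \frac{1}{8327} \approx -0.00012009$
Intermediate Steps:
$D = 56$
$\frac{1}{O + D} = \frac{1}{-8383 + 56} = \frac{1}{-8327} = - \frac{1}{8327}$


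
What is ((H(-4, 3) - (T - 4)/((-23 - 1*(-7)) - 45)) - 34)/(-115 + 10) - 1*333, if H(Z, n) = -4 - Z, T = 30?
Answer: -2130817/6405 ≈ -332.68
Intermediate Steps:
((H(-4, 3) - (T - 4)/((-23 - 1*(-7)) - 45)) - 34)/(-115 + 10) - 1*333 = (((-4 - 1*(-4)) - (30 - 4)/((-23 - 1*(-7)) - 45)) - 34)/(-115 + 10) - 1*333 = (((-4 + 4) - 26/((-23 + 7) - 45)) - 34)/(-105) - 333 = ((0 - 26/(-16 - 45)) - 34)*(-1/105) - 333 = ((0 - 26/(-61)) - 34)*(-1/105) - 333 = ((0 - 26*(-1)/61) - 34)*(-1/105) - 333 = ((0 - 1*(-26/61)) - 34)*(-1/105) - 333 = ((0 + 26/61) - 34)*(-1/105) - 333 = (26/61 - 34)*(-1/105) - 333 = -2048/61*(-1/105) - 333 = 2048/6405 - 333 = -2130817/6405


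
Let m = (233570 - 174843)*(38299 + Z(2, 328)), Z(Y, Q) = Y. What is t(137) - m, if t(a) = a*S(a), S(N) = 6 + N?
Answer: -2249283236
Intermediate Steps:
m = 2249302827 (m = (233570 - 174843)*(38299 + 2) = 58727*38301 = 2249302827)
t(a) = a*(6 + a)
t(137) - m = 137*(6 + 137) - 1*2249302827 = 137*143 - 2249302827 = 19591 - 2249302827 = -2249283236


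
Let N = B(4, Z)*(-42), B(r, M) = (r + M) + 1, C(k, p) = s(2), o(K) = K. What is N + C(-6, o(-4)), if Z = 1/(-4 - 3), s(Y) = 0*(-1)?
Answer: -204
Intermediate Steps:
s(Y) = 0
C(k, p) = 0
Z = -⅐ (Z = 1/(-7) = -⅐ ≈ -0.14286)
B(r, M) = 1 + M + r (B(r, M) = (M + r) + 1 = 1 + M + r)
N = -204 (N = (1 - ⅐ + 4)*(-42) = (34/7)*(-42) = -204)
N + C(-6, o(-4)) = -204 + 0 = -204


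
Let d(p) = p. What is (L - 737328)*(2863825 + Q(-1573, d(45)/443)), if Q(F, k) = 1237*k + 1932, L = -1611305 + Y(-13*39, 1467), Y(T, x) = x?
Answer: -2979929130830656/443 ≈ -6.7267e+12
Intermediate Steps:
L = -1609838 (L = -1611305 + 1467 = -1609838)
Q(F, k) = 1932 + 1237*k
(L - 737328)*(2863825 + Q(-1573, d(45)/443)) = (-1609838 - 737328)*(2863825 + (1932 + 1237*(45/443))) = -2347166*(2863825 + (1932 + 1237*(45*(1/443)))) = -2347166*(2863825 + (1932 + 1237*(45/443))) = -2347166*(2863825 + (1932 + 55665/443)) = -2347166*(2863825 + 911541/443) = -2347166*1269586016/443 = -2979929130830656/443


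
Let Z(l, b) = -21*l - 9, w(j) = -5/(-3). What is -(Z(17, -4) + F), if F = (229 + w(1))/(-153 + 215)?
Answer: 33692/93 ≈ 362.28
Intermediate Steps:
w(j) = 5/3 (w(j) = -5*(-⅓) = 5/3)
Z(l, b) = -9 - 21*l
F = 346/93 (F = (229 + 5/3)/(-153 + 215) = (692/3)/62 = (692/3)*(1/62) = 346/93 ≈ 3.7204)
-(Z(17, -4) + F) = -((-9 - 21*17) + 346/93) = -((-9 - 357) + 346/93) = -(-366 + 346/93) = -1*(-33692/93) = 33692/93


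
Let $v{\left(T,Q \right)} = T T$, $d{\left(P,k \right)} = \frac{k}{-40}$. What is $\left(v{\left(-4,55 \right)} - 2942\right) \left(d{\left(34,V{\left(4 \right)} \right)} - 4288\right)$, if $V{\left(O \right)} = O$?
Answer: $\frac{62734903}{5} \approx 1.2547 \cdot 10^{7}$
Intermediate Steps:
$d{\left(P,k \right)} = - \frac{k}{40}$ ($d{\left(P,k \right)} = k \left(- \frac{1}{40}\right) = - \frac{k}{40}$)
$v{\left(T,Q \right)} = T^{2}$
$\left(v{\left(-4,55 \right)} - 2942\right) \left(d{\left(34,V{\left(4 \right)} \right)} - 4288\right) = \left(\left(-4\right)^{2} - 2942\right) \left(\left(- \frac{1}{40}\right) 4 - 4288\right) = \left(16 - 2942\right) \left(- \frac{1}{10} - 4288\right) = \left(-2926\right) \left(- \frac{42881}{10}\right) = \frac{62734903}{5}$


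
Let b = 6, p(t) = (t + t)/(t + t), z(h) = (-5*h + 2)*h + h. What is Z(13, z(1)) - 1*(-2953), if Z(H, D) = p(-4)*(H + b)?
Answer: 2972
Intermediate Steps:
z(h) = h + h*(2 - 5*h) (z(h) = (2 - 5*h)*h + h = h*(2 - 5*h) + h = h + h*(2 - 5*h))
p(t) = 1 (p(t) = (2*t)/((2*t)) = (2*t)*(1/(2*t)) = 1)
Z(H, D) = 6 + H (Z(H, D) = 1*(H + 6) = 1*(6 + H) = 6 + H)
Z(13, z(1)) - 1*(-2953) = (6 + 13) - 1*(-2953) = 19 + 2953 = 2972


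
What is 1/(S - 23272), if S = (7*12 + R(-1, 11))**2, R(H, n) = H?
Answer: -1/16383 ≈ -6.1039e-5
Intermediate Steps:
S = 6889 (S = (7*12 - 1)**2 = (84 - 1)**2 = 83**2 = 6889)
1/(S - 23272) = 1/(6889 - 23272) = 1/(-16383) = -1/16383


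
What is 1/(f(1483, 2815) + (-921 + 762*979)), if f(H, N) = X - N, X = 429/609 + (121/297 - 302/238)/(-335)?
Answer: 31214295/23169207103957 ≈ 1.3472e-6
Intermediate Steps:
X = 22068667/31214295 (X = 429*(1/609) + (121*(1/297) - 302*1/238)*(-1/335) = 143/203 + (11/27 - 151/119)*(-1/335) = 143/203 - 2768/3213*(-1/335) = 143/203 + 2768/1076355 = 22068667/31214295 ≈ 0.70701)
f(H, N) = 22068667/31214295 - N
1/(f(1483, 2815) + (-921 + 762*979)) = 1/((22068667/31214295 - 1*2815) + (-921 + 762*979)) = 1/((22068667/31214295 - 2815) + (-921 + 745998)) = 1/(-87846171758/31214295 + 745077) = 1/(23169207103957/31214295) = 31214295/23169207103957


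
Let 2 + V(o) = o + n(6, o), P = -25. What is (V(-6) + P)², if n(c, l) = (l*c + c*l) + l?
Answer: 12321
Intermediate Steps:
n(c, l) = l + 2*c*l (n(c, l) = (c*l + c*l) + l = 2*c*l + l = l + 2*c*l)
V(o) = -2 + 14*o (V(o) = -2 + (o + o*(1 + 2*6)) = -2 + (o + o*(1 + 12)) = -2 + (o + o*13) = -2 + (o + 13*o) = -2 + 14*o)
(V(-6) + P)² = ((-2 + 14*(-6)) - 25)² = ((-2 - 84) - 25)² = (-86 - 25)² = (-111)² = 12321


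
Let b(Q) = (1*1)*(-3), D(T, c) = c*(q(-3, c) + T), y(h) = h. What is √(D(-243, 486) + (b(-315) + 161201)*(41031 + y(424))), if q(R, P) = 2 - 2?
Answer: 4*√417646562 ≈ 81746.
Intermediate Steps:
q(R, P) = 0
D(T, c) = T*c (D(T, c) = c*(0 + T) = c*T = T*c)
b(Q) = -3 (b(Q) = 1*(-3) = -3)
√(D(-243, 486) + (b(-315) + 161201)*(41031 + y(424))) = √(-243*486 + (-3 + 161201)*(41031 + 424)) = √(-118098 + 161198*41455) = √(-118098 + 6682463090) = √6682344992 = 4*√417646562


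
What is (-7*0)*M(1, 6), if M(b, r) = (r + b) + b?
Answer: 0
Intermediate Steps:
M(b, r) = r + 2*b (M(b, r) = (b + r) + b = r + 2*b)
(-7*0)*M(1, 6) = (-7*0)*(6 + 2*1) = 0*(6 + 2) = 0*8 = 0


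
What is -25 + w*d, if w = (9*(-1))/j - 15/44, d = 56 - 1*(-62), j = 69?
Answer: -40793/506 ≈ -80.619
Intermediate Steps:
d = 118 (d = 56 + 62 = 118)
w = -477/1012 (w = (9*(-1))/69 - 15/44 = -9*1/69 - 15*1/44 = -3/23 - 15/44 = -477/1012 ≈ -0.47134)
-25 + w*d = -25 - 477/1012*118 = -25 - 28143/506 = -40793/506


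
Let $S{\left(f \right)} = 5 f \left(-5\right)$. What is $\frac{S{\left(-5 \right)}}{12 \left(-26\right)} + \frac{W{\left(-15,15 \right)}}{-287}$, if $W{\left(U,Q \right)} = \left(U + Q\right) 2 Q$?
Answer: $- \frac{125}{312} \approx -0.40064$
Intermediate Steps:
$S{\left(f \right)} = - 25 f$
$W{\left(U,Q \right)} = Q \left(2 Q + 2 U\right)$ ($W{\left(U,Q \right)} = \left(Q + U\right) 2 Q = \left(2 Q + 2 U\right) Q = Q \left(2 Q + 2 U\right)$)
$\frac{S{\left(-5 \right)}}{12 \left(-26\right)} + \frac{W{\left(-15,15 \right)}}{-287} = \frac{\left(-25\right) \left(-5\right)}{12 \left(-26\right)} + \frac{2 \cdot 15 \left(15 - 15\right)}{-287} = \frac{125}{-312} + 2 \cdot 15 \cdot 0 \left(- \frac{1}{287}\right) = 125 \left(- \frac{1}{312}\right) + 0 \left(- \frac{1}{287}\right) = - \frac{125}{312} + 0 = - \frac{125}{312}$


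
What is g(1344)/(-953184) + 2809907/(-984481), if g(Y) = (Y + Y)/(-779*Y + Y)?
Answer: -1041881414237951/365034308089056 ≈ -2.8542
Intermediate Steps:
g(Y) = -1/389 (g(Y) = (2*Y)/((-778*Y)) = (2*Y)*(-1/(778*Y)) = -1/389)
g(1344)/(-953184) + 2809907/(-984481) = -1/389/(-953184) + 2809907/(-984481) = -1/389*(-1/953184) + 2809907*(-1/984481) = 1/370788576 - 2809907/984481 = -1041881414237951/365034308089056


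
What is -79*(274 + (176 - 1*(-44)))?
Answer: -39026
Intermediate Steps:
-79*(274 + (176 - 1*(-44))) = -79*(274 + (176 + 44)) = -79*(274 + 220) = -79*494 = -39026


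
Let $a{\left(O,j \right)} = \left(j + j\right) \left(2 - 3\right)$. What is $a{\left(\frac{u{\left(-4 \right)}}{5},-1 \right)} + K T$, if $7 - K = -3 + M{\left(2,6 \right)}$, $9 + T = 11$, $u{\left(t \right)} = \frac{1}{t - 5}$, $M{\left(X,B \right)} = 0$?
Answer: $22$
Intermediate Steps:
$u{\left(t \right)} = \frac{1}{-5 + t}$
$T = 2$ ($T = -9 + 11 = 2$)
$a{\left(O,j \right)} = - 2 j$ ($a{\left(O,j \right)} = 2 j \left(-1\right) = - 2 j$)
$K = 10$ ($K = 7 - \left(-3 + 0\right) = 7 - -3 = 7 + 3 = 10$)
$a{\left(\frac{u{\left(-4 \right)}}{5},-1 \right)} + K T = \left(-2\right) \left(-1\right) + 10 \cdot 2 = 2 + 20 = 22$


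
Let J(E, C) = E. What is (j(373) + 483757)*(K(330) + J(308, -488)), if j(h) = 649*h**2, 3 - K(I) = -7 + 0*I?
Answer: 28867556004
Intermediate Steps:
K(I) = 10 (K(I) = 3 - (-7 + 0*I) = 3 - (-7 + 0) = 3 - 1*(-7) = 3 + 7 = 10)
(j(373) + 483757)*(K(330) + J(308, -488)) = (649*373**2 + 483757)*(10 + 308) = (649*139129 + 483757)*318 = (90294721 + 483757)*318 = 90778478*318 = 28867556004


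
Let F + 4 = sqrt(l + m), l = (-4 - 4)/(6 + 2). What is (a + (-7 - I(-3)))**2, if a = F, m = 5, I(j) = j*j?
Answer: 324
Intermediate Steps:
I(j) = j**2
l = -1 (l = -8/8 = -8*1/8 = -1)
F = -2 (F = -4 + sqrt(-1 + 5) = -4 + sqrt(4) = -4 + 2 = -2)
a = -2
(a + (-7 - I(-3)))**2 = (-2 + (-7 - 1*(-3)**2))**2 = (-2 + (-7 - 1*9))**2 = (-2 + (-7 - 9))**2 = (-2 - 16)**2 = (-18)**2 = 324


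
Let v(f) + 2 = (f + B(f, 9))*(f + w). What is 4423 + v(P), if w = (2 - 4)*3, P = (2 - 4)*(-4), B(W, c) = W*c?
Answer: 4581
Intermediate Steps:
P = 8 (P = -2*(-4) = 8)
w = -6 (w = -2*3 = -6)
v(f) = -2 + 10*f*(-6 + f) (v(f) = -2 + (f + f*9)*(f - 6) = -2 + (f + 9*f)*(-6 + f) = -2 + (10*f)*(-6 + f) = -2 + 10*f*(-6 + f))
4423 + v(P) = 4423 + (-2 - 60*8 + 10*8²) = 4423 + (-2 - 480 + 10*64) = 4423 + (-2 - 480 + 640) = 4423 + 158 = 4581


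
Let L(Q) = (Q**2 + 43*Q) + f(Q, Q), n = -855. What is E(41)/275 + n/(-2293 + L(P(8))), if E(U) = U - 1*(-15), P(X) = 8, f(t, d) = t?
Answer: 340237/516175 ≈ 0.65915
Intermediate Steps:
E(U) = 15 + U (E(U) = U + 15 = 15 + U)
L(Q) = Q**2 + 44*Q (L(Q) = (Q**2 + 43*Q) + Q = Q**2 + 44*Q)
E(41)/275 + n/(-2293 + L(P(8))) = (15 + 41)/275 - 855/(-2293 + 8*(44 + 8)) = 56*(1/275) - 855/(-2293 + 8*52) = 56/275 - 855/(-2293 + 416) = 56/275 - 855/(-1877) = 56/275 - 855*(-1/1877) = 56/275 + 855/1877 = 340237/516175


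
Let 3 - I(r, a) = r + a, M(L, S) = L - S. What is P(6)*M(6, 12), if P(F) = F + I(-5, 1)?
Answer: -78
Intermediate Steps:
I(r, a) = 3 - a - r (I(r, a) = 3 - (r + a) = 3 - (a + r) = 3 + (-a - r) = 3 - a - r)
P(F) = 7 + F (P(F) = F + (3 - 1*1 - 1*(-5)) = F + (3 - 1 + 5) = F + 7 = 7 + F)
P(6)*M(6, 12) = (7 + 6)*(6 - 1*12) = 13*(6 - 12) = 13*(-6) = -78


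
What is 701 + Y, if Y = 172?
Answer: 873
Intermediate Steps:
701 + Y = 701 + 172 = 873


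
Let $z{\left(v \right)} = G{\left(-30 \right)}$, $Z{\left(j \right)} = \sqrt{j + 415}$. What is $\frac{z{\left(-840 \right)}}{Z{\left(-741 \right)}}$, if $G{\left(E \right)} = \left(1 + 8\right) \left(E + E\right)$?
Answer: $\frac{270 i \sqrt{326}}{163} \approx 29.908 i$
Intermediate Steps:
$Z{\left(j \right)} = \sqrt{415 + j}$
$G{\left(E \right)} = 18 E$ ($G{\left(E \right)} = 9 \cdot 2 E = 18 E$)
$z{\left(v \right)} = -540$ ($z{\left(v \right)} = 18 \left(-30\right) = -540$)
$\frac{z{\left(-840 \right)}}{Z{\left(-741 \right)}} = - \frac{540}{\sqrt{415 - 741}} = - \frac{540}{\sqrt{-326}} = - \frac{540}{i \sqrt{326}} = - 540 \left(- \frac{i \sqrt{326}}{326}\right) = \frac{270 i \sqrt{326}}{163}$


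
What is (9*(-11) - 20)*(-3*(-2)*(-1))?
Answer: 714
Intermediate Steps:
(9*(-11) - 20)*(-3*(-2)*(-1)) = (-99 - 20)*(6*(-1)) = -119*(-6) = 714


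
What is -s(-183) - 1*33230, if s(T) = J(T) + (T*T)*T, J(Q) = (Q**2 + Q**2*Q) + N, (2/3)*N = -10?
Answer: 12190270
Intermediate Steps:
N = -15 (N = (3/2)*(-10) = -15)
J(Q) = -15 + Q**2 + Q**3 (J(Q) = (Q**2 + Q**2*Q) - 15 = (Q**2 + Q**3) - 15 = -15 + Q**2 + Q**3)
s(T) = -15 + T**2 + 2*T**3 (s(T) = (-15 + T**2 + T**3) + (T*T)*T = (-15 + T**2 + T**3) + T**2*T = (-15 + T**2 + T**3) + T**3 = -15 + T**2 + 2*T**3)
-s(-183) - 1*33230 = -(-15 + (-183)**2 + 2*(-183)**3) - 1*33230 = -(-15 + 33489 + 2*(-6128487)) - 33230 = -(-15 + 33489 - 12256974) - 33230 = -1*(-12223500) - 33230 = 12223500 - 33230 = 12190270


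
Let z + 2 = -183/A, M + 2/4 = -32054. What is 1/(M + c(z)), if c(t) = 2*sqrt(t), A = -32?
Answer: -256436/8219927643 - 2*sqrt(238)/8219927643 ≈ -3.1201e-5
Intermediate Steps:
M = -64109/2 (M = -1/2 - 32054 = -64109/2 ≈ -32055.)
z = 119/32 (z = -2 - 183/(-32) = -2 - 183*(-1/32) = -2 + 183/32 = 119/32 ≈ 3.7188)
1/(M + c(z)) = 1/(-64109/2 + 2*sqrt(119/32)) = 1/(-64109/2 + 2*(sqrt(238)/8)) = 1/(-64109/2 + sqrt(238)/4)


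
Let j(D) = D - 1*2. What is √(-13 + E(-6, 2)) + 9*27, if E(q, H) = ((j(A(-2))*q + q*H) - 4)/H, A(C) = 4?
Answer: 243 + 3*I*√3 ≈ 243.0 + 5.1962*I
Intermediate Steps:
j(D) = -2 + D (j(D) = D - 2 = -2 + D)
E(q, H) = (-4 + 2*q + H*q)/H (E(q, H) = (((-2 + 4)*q + q*H) - 4)/H = ((2*q + H*q) - 4)/H = (-4 + 2*q + H*q)/H)
√(-13 + E(-6, 2)) + 9*27 = √(-13 + (-4 + 2*(-6) + 2*(-6))/2) + 9*27 = √(-13 + (-4 - 12 - 12)/2) + 243 = √(-13 + (½)*(-28)) + 243 = √(-13 - 14) + 243 = √(-27) + 243 = 3*I*√3 + 243 = 243 + 3*I*√3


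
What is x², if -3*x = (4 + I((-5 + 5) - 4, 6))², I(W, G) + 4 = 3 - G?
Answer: 9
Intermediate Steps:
I(W, G) = -1 - G (I(W, G) = -4 + (3 - G) = -1 - G)
x = -3 (x = -(4 + (-1 - 1*6))²/3 = -(4 + (-1 - 6))²/3 = -(4 - 7)²/3 = -⅓*(-3)² = -⅓*9 = -3)
x² = (-3)² = 9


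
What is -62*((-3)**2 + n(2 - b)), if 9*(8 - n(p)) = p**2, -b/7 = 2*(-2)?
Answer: 32426/9 ≈ 3602.9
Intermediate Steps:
b = 28 (b = -14*(-2) = -7*(-4) = 28)
n(p) = 8 - p**2/9
-62*((-3)**2 + n(2 - b)) = -62*((-3)**2 + (8 - (2 - 1*28)**2/9)) = -62*(9 + (8 - (2 - 28)**2/9)) = -62*(9 + (8 - 1/9*(-26)**2)) = -62*(9 + (8 - 1/9*676)) = -62*(9 + (8 - 676/9)) = -62*(9 - 604/9) = -62*(-523/9) = 32426/9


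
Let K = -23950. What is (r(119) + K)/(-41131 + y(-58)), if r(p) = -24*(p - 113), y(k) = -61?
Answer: 12047/20596 ≈ 0.58492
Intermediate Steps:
r(p) = 2712 - 24*p (r(p) = -24*(-113 + p) = 2712 - 24*p)
(r(119) + K)/(-41131 + y(-58)) = ((2712 - 24*119) - 23950)/(-41131 - 61) = ((2712 - 2856) - 23950)/(-41192) = (-144 - 23950)*(-1/41192) = -24094*(-1/41192) = 12047/20596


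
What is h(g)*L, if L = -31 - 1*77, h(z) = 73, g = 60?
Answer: -7884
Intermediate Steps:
L = -108 (L = -31 - 77 = -108)
h(g)*L = 73*(-108) = -7884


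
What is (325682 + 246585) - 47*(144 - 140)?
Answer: 572079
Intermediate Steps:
(325682 + 246585) - 47*(144 - 140) = 572267 - 47*4 = 572267 - 188 = 572079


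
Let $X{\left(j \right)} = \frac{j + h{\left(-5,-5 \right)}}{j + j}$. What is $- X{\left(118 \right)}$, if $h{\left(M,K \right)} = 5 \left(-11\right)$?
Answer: $- \frac{63}{236} \approx -0.26695$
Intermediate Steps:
$h{\left(M,K \right)} = -55$
$X{\left(j \right)} = \frac{-55 + j}{2 j}$ ($X{\left(j \right)} = \frac{j - 55}{j + j} = \frac{-55 + j}{2 j}$)
$- X{\left(118 \right)} = - \frac{-55 + 118}{2 \cdot 118} = - \frac{63}{2 \cdot 118} = \left(-1\right) \frac{63}{236} = - \frac{63}{236}$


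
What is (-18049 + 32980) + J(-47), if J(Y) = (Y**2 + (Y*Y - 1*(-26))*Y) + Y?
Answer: -87952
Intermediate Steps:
J(Y) = Y + Y**2 + Y*(26 + Y**2) (J(Y) = (Y**2 + (Y**2 + 26)*Y) + Y = (Y**2 + (26 + Y**2)*Y) + Y = (Y**2 + Y*(26 + Y**2)) + Y = Y + Y**2 + Y*(26 + Y**2))
(-18049 + 32980) + J(-47) = (-18049 + 32980) - 47*(27 - 47 + (-47)**2) = 14931 - 47*(27 - 47 + 2209) = 14931 - 47*2189 = 14931 - 102883 = -87952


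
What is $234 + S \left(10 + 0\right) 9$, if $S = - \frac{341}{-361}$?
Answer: $\frac{115164}{361} \approx 319.01$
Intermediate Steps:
$S = \frac{341}{361}$ ($S = \left(-341\right) \left(- \frac{1}{361}\right) = \frac{341}{361} \approx 0.9446$)
$234 + S \left(10 + 0\right) 9 = 234 + \frac{341 \left(10 + 0\right) 9}{361} = 234 + \frac{341 \cdot 10 \cdot 9}{361} = 234 + \frac{341}{361} \cdot 90 = 234 + \frac{30690}{361} = \frac{115164}{361}$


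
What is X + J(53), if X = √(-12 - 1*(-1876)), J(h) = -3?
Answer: -3 + 2*√466 ≈ 40.174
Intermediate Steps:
X = 2*√466 (X = √(-12 + 1876) = √1864 = 2*√466 ≈ 43.174)
X + J(53) = 2*√466 - 3 = -3 + 2*√466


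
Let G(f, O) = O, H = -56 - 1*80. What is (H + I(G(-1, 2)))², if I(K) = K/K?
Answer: 18225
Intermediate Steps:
H = -136 (H = -56 - 80 = -136)
I(K) = 1
(H + I(G(-1, 2)))² = (-136 + 1)² = (-135)² = 18225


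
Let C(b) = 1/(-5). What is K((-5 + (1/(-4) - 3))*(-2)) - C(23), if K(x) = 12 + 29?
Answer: 206/5 ≈ 41.200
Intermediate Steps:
C(b) = -⅕
K(x) = 41
K((-5 + (1/(-4) - 3))*(-2)) - C(23) = 41 - 1*(-⅕) = 41 + ⅕ = 206/5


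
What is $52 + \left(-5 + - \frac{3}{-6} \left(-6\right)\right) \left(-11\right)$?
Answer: $140$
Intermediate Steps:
$52 + \left(-5 + - \frac{3}{-6} \left(-6\right)\right) \left(-11\right) = 52 + \left(-5 + \left(-3\right) \left(- \frac{1}{6}\right) \left(-6\right)\right) \left(-11\right) = 52 + \left(-5 + \frac{1}{2} \left(-6\right)\right) \left(-11\right) = 52 + \left(-5 - 3\right) \left(-11\right) = 52 - -88 = 52 + 88 = 140$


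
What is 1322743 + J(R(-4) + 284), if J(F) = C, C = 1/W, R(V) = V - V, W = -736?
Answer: 973538847/736 ≈ 1.3227e+6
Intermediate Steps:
R(V) = 0
C = -1/736 (C = 1/(-736) = -1/736 ≈ -0.0013587)
J(F) = -1/736
1322743 + J(R(-4) + 284) = 1322743 - 1/736 = 973538847/736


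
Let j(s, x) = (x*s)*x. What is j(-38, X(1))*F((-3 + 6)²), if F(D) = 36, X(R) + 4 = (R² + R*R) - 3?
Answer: -34200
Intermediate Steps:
X(R) = -7 + 2*R² (X(R) = -4 + ((R² + R*R) - 3) = -4 + ((R² + R²) - 3) = -4 + (2*R² - 3) = -4 + (-3 + 2*R²) = -7 + 2*R²)
j(s, x) = s*x² (j(s, x) = (s*x)*x = s*x²)
j(-38, X(1))*F((-3 + 6)²) = -38*(-7 + 2*1²)²*36 = -38*(-7 + 2*1)²*36 = -38*(-7 + 2)²*36 = -38*(-5)²*36 = -38*25*36 = -950*36 = -34200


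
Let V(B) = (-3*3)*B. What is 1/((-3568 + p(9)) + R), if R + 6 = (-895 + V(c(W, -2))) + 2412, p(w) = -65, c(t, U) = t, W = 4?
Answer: -1/2158 ≈ -0.00046339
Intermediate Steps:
V(B) = -9*B
R = 1475 (R = -6 + ((-895 - 9*4) + 2412) = -6 + ((-895 - 36) + 2412) = -6 + (-931 + 2412) = -6 + 1481 = 1475)
1/((-3568 + p(9)) + R) = 1/((-3568 - 65) + 1475) = 1/(-3633 + 1475) = 1/(-2158) = -1/2158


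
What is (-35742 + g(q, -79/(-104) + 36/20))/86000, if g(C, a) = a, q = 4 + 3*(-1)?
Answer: -18584509/44720000 ≈ -0.41558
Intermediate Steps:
q = 1 (q = 4 - 3 = 1)
(-35742 + g(q, -79/(-104) + 36/20))/86000 = (-35742 + (-79/(-104) + 36/20))/86000 = (-35742 + (-79*(-1/104) + 36*(1/20)))*(1/86000) = (-35742 + (79/104 + 9/5))*(1/86000) = (-35742 + 1331/520)*(1/86000) = -18584509/520*1/86000 = -18584509/44720000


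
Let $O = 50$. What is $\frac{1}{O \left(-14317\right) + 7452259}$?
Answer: $\frac{1}{6736409} \approx 1.4845 \cdot 10^{-7}$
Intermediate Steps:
$\frac{1}{O \left(-14317\right) + 7452259} = \frac{1}{50 \left(-14317\right) + 7452259} = \frac{1}{-715850 + 7452259} = \frac{1}{6736409}$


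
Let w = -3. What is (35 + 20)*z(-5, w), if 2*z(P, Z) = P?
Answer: -275/2 ≈ -137.50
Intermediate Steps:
z(P, Z) = P/2
(35 + 20)*z(-5, w) = (35 + 20)*((½)*(-5)) = 55*(-5/2) = -275/2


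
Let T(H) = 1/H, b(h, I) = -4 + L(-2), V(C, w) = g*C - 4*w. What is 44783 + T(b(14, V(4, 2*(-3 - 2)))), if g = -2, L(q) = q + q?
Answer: 358263/8 ≈ 44783.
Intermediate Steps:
L(q) = 2*q
V(C, w) = -4*w - 2*C (V(C, w) = -2*C - 4*w = -4*w - 2*C)
b(h, I) = -8 (b(h, I) = -4 + 2*(-2) = -4 - 4 = -8)
44783 + T(b(14, V(4, 2*(-3 - 2)))) = 44783 + 1/(-8) = 44783 - ⅛ = 358263/8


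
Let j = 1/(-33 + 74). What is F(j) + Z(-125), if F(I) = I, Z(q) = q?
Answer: -5124/41 ≈ -124.98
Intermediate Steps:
j = 1/41 ≈ 0.024390
F(j) + Z(-125) = 1/41 - 125 = -5124/41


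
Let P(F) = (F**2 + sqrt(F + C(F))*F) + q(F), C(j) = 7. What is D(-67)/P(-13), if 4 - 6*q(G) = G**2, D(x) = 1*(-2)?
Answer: -1132/84145 - 104*I*sqrt(6)/84145 ≈ -0.013453 - 0.0030275*I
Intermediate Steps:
D(x) = -2
q(G) = 2/3 - G**2/6
P(F) = 2/3 + 5*F**2/6 + F*sqrt(7 + F) (P(F) = (F**2 + sqrt(F + 7)*F) + (2/3 - F**2/6) = (F**2 + sqrt(7 + F)*F) + (2/3 - F**2/6) = (F**2 + F*sqrt(7 + F)) + (2/3 - F**2/6) = 2/3 + 5*F**2/6 + F*sqrt(7 + F))
D(-67)/P(-13) = -2/(2/3 + (5/6)*(-13)**2 - 13*sqrt(7 - 13)) = -2/(2/3 + (5/6)*169 - 13*I*sqrt(6)) = -2/(2/3 + 845/6 - 13*I*sqrt(6)) = -2/(283/2 - 13*I*sqrt(6))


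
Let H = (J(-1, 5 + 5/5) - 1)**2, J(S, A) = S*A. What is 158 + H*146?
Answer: 7312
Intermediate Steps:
J(S, A) = A*S
H = 49 (H = ((5 + 5/5)*(-1) - 1)**2 = ((5 + 5*(1/5))*(-1) - 1)**2 = ((5 + 1)*(-1) - 1)**2 = (6*(-1) - 1)**2 = (-6 - 1)**2 = (-7)**2 = 49)
158 + H*146 = 158 + 49*146 = 158 + 7154 = 7312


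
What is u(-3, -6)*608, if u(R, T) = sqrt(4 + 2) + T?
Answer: -3648 + 608*sqrt(6) ≈ -2158.7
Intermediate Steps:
u(R, T) = T + sqrt(6) (u(R, T) = sqrt(6) + T = T + sqrt(6))
u(-3, -6)*608 = (-6 + sqrt(6))*608 = -3648 + 608*sqrt(6)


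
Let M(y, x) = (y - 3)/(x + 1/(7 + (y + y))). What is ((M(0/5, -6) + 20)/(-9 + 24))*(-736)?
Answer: -618976/615 ≈ -1006.5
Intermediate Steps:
M(y, x) = (-3 + y)/(x + 1/(7 + 2*y))
((M(0/5, -6) + 20)/(-9 + 24))*(-736) = (((-21 + 0/5 + 2*(0/5)²)/(1 + 7*(-6) + 2*(-6)*(0/5)) + 20)/(-9 + 24))*(-736) = (((-21 + 0*(⅕) + 2*(0*(⅕))²)/(1 - 42 + 2*(-6)*(0*(⅕))) + 20)/15)*(-736) = (((-21 + 0 + 2*0²)/(1 - 42 + 2*(-6)*0) + 20)*(1/15))*(-736) = (((-21 + 0 + 2*0)/(1 - 42 + 0) + 20)*(1/15))*(-736) = (((-21 + 0 + 0)/(-41) + 20)*(1/15))*(-736) = ((-1/41*(-21) + 20)*(1/15))*(-736) = ((21/41 + 20)*(1/15))*(-736) = ((841/41)*(1/15))*(-736) = (841/615)*(-736) = -618976/615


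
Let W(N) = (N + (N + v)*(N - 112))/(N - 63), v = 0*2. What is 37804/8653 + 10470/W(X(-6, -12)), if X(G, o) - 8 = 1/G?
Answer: 181025295032/251741729 ≈ 719.09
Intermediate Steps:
v = 0
X(G, o) = 8 + 1/G
W(N) = (N + N*(-112 + N))/(-63 + N) (W(N) = (N + (N + 0)*(N - 112))/(N - 63) = (N + N*(-112 + N))/(-63 + N))
37804/8653 + 10470/W(X(-6, -12)) = 37804/8653 + 10470/(((8 + 1/(-6))*(-111 + (8 + 1/(-6)))/(-63 + (8 + 1/(-6))))) = 37804*(1/8653) + 10470/(((8 - ⅙)*(-111 + (8 - ⅙))/(-63 + (8 - ⅙)))) = 37804/8653 + 10470/((47*(-111 + 47/6)/(6*(-63 + 47/6)))) = 37804/8653 + 10470/(((47/6)*(-619/6)/(-331/6))) = 37804/8653 + 10470/(((47/6)*(-6/331)*(-619/6))) = 37804/8653 + 10470/(29093/1986) = 37804/8653 + 10470*(1986/29093) = 37804/8653 + 20793420/29093 = 181025295032/251741729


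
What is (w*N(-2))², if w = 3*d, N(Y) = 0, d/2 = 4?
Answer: 0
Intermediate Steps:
d = 8 (d = 2*4 = 8)
w = 24 (w = 3*8 = 24)
(w*N(-2))² = (24*0)² = 0² = 0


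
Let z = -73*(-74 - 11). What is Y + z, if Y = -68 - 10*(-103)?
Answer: 7167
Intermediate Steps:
Y = 962 (Y = -68 + 1030 = 962)
z = 6205 (z = -73*(-85) = 6205)
Y + z = 962 + 6205 = 7167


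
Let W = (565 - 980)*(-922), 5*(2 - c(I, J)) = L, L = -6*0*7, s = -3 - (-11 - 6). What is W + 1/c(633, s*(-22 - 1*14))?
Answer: 765261/2 ≈ 3.8263e+5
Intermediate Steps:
s = 14 (s = -3 - 1*(-17) = -3 + 17 = 14)
L = 0 (L = 0*7 = 0)
c(I, J) = 2 (c(I, J) = 2 - ⅕*0 = 2 + 0 = 2)
W = 382630 (W = -415*(-922) = 382630)
W + 1/c(633, s*(-22 - 1*14)) = 382630 + 1/2 = 382630 + ½ = 765261/2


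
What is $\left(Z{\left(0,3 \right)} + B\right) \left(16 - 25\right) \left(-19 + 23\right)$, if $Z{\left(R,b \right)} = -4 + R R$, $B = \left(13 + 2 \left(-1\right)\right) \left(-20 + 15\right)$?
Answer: $2124$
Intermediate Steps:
$B = -55$ ($B = \left(13 - 2\right) \left(-5\right) = 11 \left(-5\right) = -55$)
$Z{\left(R,b \right)} = -4 + R^{2}$
$\left(Z{\left(0,3 \right)} + B\right) \left(16 - 25\right) \left(-19 + 23\right) = \left(\left(-4 + 0^{2}\right) - 55\right) \left(16 - 25\right) \left(-19 + 23\right) = \left(\left(-4 + 0\right) - 55\right) \left(\left(-9\right) 4\right) = \left(-4 - 55\right) \left(-36\right) = \left(-59\right) \left(-36\right) = 2124$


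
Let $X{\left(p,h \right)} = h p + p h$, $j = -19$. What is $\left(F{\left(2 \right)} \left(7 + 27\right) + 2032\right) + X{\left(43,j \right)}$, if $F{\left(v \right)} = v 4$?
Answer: $670$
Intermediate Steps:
$F{\left(v \right)} = 4 v$
$X{\left(p,h \right)} = 2 h p$ ($X{\left(p,h \right)} = h p + h p = 2 h p$)
$\left(F{\left(2 \right)} \left(7 + 27\right) + 2032\right) + X{\left(43,j \right)} = \left(4 \cdot 2 \left(7 + 27\right) + 2032\right) + 2 \left(-19\right) 43 = \left(8 \cdot 34 + 2032\right) - 1634 = \left(272 + 2032\right) - 1634 = 2304 - 1634 = 670$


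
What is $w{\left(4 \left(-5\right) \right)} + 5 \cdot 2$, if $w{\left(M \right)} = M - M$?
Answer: $10$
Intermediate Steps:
$w{\left(M \right)} = 0$
$w{\left(4 \left(-5\right) \right)} + 5 \cdot 2 = 0 + 5 \cdot 2 = 0 + 10 = 10$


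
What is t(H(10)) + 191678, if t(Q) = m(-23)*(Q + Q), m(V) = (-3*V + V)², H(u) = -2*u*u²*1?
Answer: -8272322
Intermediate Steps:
H(u) = -2*u³ (H(u) = -2*u³*1 = -2*u³)
m(V) = 4*V² (m(V) = (-2*V)² = 4*V²)
t(Q) = 4232*Q (t(Q) = (4*(-23)²)*(Q + Q) = (4*529)*(2*Q) = 2116*(2*Q) = 4232*Q)
t(H(10)) + 191678 = 4232*(-2*10³) + 191678 = 4232*(-2*1000) + 191678 = 4232*(-2000) + 191678 = -8464000 + 191678 = -8272322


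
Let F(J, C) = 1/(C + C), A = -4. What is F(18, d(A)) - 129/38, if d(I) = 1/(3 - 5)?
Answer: -167/38 ≈ -4.3947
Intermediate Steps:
d(I) = -1/2 (d(I) = 1/(-2) = -1/2)
F(J, C) = 1/(2*C)
F(18, d(A)) - 129/38 = 1/(2*(-1/2)) - 129/38 = (1/2)*(-2) - 129/38 = -1 - 1*129/38 = -1 - 129/38 = -167/38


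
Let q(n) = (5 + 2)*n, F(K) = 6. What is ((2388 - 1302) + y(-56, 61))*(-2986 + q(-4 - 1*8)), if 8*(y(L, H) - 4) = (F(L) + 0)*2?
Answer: -3350905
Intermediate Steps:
y(L, H) = 11/2 (y(L, H) = 4 + ((6 + 0)*2)/8 = 4 + (6*2)/8 = 4 + (⅛)*12 = 4 + 3/2 = 11/2)
q(n) = 7*n
((2388 - 1302) + y(-56, 61))*(-2986 + q(-4 - 1*8)) = ((2388 - 1302) + 11/2)*(-2986 + 7*(-4 - 1*8)) = (1086 + 11/2)*(-2986 + 7*(-4 - 8)) = 2183*(-2986 + 7*(-12))/2 = 2183*(-2986 - 84)/2 = (2183/2)*(-3070) = -3350905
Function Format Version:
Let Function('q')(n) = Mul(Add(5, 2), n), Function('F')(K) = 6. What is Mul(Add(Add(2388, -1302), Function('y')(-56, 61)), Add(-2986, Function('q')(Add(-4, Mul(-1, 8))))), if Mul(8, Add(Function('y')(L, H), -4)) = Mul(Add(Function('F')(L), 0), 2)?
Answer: -3350905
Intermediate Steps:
Function('y')(L, H) = Rational(11, 2) (Function('y')(L, H) = Add(4, Mul(Rational(1, 8), Mul(Add(6, 0), 2))) = Add(4, Mul(Rational(1, 8), Mul(6, 2))) = Add(4, Mul(Rational(1, 8), 12)) = Add(4, Rational(3, 2)) = Rational(11, 2))
Function('q')(n) = Mul(7, n)
Mul(Add(Add(2388, -1302), Function('y')(-56, 61)), Add(-2986, Function('q')(Add(-4, Mul(-1, 8))))) = Mul(Add(Add(2388, -1302), Rational(11, 2)), Add(-2986, Mul(7, Add(-4, Mul(-1, 8))))) = Mul(Add(1086, Rational(11, 2)), Add(-2986, Mul(7, Add(-4, -8)))) = Mul(Rational(2183, 2), Add(-2986, Mul(7, -12))) = Mul(Rational(2183, 2), Add(-2986, -84)) = Mul(Rational(2183, 2), -3070) = -3350905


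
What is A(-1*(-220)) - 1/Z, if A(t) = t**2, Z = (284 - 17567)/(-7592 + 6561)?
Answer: 836496169/17283 ≈ 48400.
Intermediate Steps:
Z = 17283/1031 (Z = -17283/(-1031) = -17283*(-1/1031) = 17283/1031 ≈ 16.763)
A(-1*(-220)) - 1/Z = (-1*(-220))**2 - 1/17283/1031 = 220**2 - 1*1031/17283 = 48400 - 1031/17283 = 836496169/17283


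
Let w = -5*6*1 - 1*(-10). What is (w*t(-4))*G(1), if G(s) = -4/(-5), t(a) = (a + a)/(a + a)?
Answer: -16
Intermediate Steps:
t(a) = 1 (t(a) = (2*a)/((2*a)) = (2*a)*(1/(2*a)) = 1)
G(s) = 4/5 (G(s) = -4*(-1/5) = 4/5)
w = -20 (w = -30*1 + 10 = -30 + 10 = -20)
(w*t(-4))*G(1) = -20*1*(4/5) = -20*4/5 = -16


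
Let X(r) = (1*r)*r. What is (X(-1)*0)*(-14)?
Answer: 0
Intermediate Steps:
X(r) = r**2 (X(r) = r*r = r**2)
(X(-1)*0)*(-14) = ((-1)**2*0)*(-14) = (1*0)*(-14) = 0*(-14) = 0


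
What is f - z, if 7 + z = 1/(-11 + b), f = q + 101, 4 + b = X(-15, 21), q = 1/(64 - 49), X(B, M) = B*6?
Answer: 11348/105 ≈ 108.08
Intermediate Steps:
X(B, M) = 6*B
q = 1/15 ≈ 0.066667
b = -94 (b = -4 + 6*(-15) = -4 - 90 = -94)
f = 1516/15 (f = 1/15 + 101 = 1516/15 ≈ 101.07)
z = -736/105 (z = -7 + 1/(-11 - 94) = -7 + 1/(-105) = -7 - 1/105 = -736/105 ≈ -7.0095)
f - z = 1516/15 - 1*(-736/105) = 1516/15 + 736/105 = 11348/105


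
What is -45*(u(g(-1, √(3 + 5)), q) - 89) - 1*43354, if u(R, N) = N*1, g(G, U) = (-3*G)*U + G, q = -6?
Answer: -39079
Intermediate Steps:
g(G, U) = G - 3*G*U (g(G, U) = -3*G*U + G = G - 3*G*U)
u(R, N) = N
-45*(u(g(-1, √(3 + 5)), q) - 89) - 1*43354 = -45*(-6 - 89) - 1*43354 = -45*(-95) - 43354 = 4275 - 43354 = -39079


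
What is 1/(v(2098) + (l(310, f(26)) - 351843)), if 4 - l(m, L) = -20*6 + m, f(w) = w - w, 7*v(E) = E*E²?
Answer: 7/9232100989 ≈ 7.5822e-10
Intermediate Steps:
v(E) = E³/7 (v(E) = (E*E²)/7 = E³/7)
f(w) = 0
l(m, L) = 124 - m (l(m, L) = 4 - (-20*6 + m) = 4 - (-120 + m) = 4 + (120 - m) = 124 - m)
1/(v(2098) + (l(310, f(26)) - 351843)) = 1/((⅐)*2098³ + ((124 - 1*310) - 351843)) = 1/((⅐)*9234565192 + ((124 - 310) - 351843)) = 1/(9234565192/7 + (-186 - 351843)) = 1/(9234565192/7 - 352029) = 1/(9232100989/7) = 7/9232100989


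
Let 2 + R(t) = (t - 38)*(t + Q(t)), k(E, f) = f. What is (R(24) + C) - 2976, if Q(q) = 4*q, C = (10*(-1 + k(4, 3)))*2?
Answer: -4618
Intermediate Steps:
C = 40 (C = (10*(-1 + 3))*2 = (10*2)*2 = 20*2 = 40)
R(t) = -2 + 5*t*(-38 + t) (R(t) = -2 + (t - 38)*(t + 4*t) = -2 + (-38 + t)*(5*t) = -2 + 5*t*(-38 + t))
(R(24) + C) - 2976 = ((-2 - 190*24 + 5*24²) + 40) - 2976 = ((-2 - 4560 + 5*576) + 40) - 2976 = ((-2 - 4560 + 2880) + 40) - 2976 = (-1682 + 40) - 2976 = -1642 - 2976 = -4618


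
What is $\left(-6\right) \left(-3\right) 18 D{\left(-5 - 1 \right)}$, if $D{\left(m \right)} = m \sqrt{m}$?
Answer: $- 1944 i \sqrt{6} \approx - 4761.8 i$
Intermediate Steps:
$D{\left(m \right)} = m^{\frac{3}{2}}$
$\left(-6\right) \left(-3\right) 18 D{\left(-5 - 1 \right)} = \left(-6\right) \left(-3\right) 18 \left(-5 - 1\right)^{\frac{3}{2}} = 18 \cdot 18 \left(-5 - 1\right)^{\frac{3}{2}} = 324 \left(-6\right)^{\frac{3}{2}} = 324 \left(- 6 i \sqrt{6}\right) = - 1944 i \sqrt{6}$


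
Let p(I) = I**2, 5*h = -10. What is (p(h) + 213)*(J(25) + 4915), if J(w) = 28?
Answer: 1072631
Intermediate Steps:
h = -2 (h = (1/5)*(-10) = -2)
(p(h) + 213)*(J(25) + 4915) = ((-2)**2 + 213)*(28 + 4915) = (4 + 213)*4943 = 217*4943 = 1072631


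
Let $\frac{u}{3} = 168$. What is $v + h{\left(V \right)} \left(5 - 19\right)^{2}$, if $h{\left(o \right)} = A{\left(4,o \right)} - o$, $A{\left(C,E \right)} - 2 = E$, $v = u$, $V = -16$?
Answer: $896$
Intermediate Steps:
$u = 504$ ($u = 3 \cdot 168 = 504$)
$v = 504$
$A{\left(C,E \right)} = 2 + E$
$h{\left(o \right)} = 2$ ($h{\left(o \right)} = \left(2 + o\right) - o = 2$)
$v + h{\left(V \right)} \left(5 - 19\right)^{2} = 504 + 2 \left(5 - 19\right)^{2} = 504 + 2 \left(-14\right)^{2} = 504 + 2 \cdot 196 = 504 + 392 = 896$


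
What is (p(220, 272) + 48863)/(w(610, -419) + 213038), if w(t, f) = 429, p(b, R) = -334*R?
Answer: -41985/213467 ≈ -0.19668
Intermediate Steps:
(p(220, 272) + 48863)/(w(610, -419) + 213038) = (-334*272 + 48863)/(429 + 213038) = (-90848 + 48863)/213467 = -41985*1/213467 = -41985/213467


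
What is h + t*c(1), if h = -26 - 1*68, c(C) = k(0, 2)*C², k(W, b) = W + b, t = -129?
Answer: -352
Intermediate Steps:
c(C) = 2*C² (c(C) = (0 + 2)*C² = 2*C²)
h = -94 (h = -26 - 68 = -94)
h + t*c(1) = -94 - 258*1² = -94 - 258 = -352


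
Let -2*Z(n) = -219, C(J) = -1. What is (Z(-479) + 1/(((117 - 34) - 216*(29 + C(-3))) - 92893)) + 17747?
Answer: 882628938/49429 ≈ 17857.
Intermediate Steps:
Z(n) = 219/2 (Z(n) = -1/2*(-219) = 219/2)
(Z(-479) + 1/(((117 - 34) - 216*(29 + C(-3))) - 92893)) + 17747 = (219/2 + 1/(((117 - 34) - 216*(29 - 1)) - 92893)) + 17747 = (219/2 + 1/((83 - 216*28) - 92893)) + 17747 = (219/2 + 1/((83 - 6048) - 92893)) + 17747 = (219/2 + 1/(-5965 - 92893)) + 17747 = (219/2 + 1/(-98858)) + 17747 = (219/2 - 1/98858) + 17747 = 5412475/49429 + 17747 = 882628938/49429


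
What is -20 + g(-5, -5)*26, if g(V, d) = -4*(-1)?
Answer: 84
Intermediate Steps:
g(V, d) = 4
-20 + g(-5, -5)*26 = -20 + 4*26 = -20 + 104 = 84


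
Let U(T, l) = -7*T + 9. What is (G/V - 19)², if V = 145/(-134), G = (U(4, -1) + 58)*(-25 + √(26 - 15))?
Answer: 16657552861/21025 - 267351708*√11/4205 ≈ 5.8140e+5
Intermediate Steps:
U(T, l) = 9 - 7*T
G = -975 + 39*√11 (G = ((9 - 7*4) + 58)*(-25 + √(26 - 15)) = ((9 - 28) + 58)*(-25 + √11) = (-19 + 58)*(-25 + √11) = 39*(-25 + √11) = -975 + 39*√11 ≈ -845.65)
V = -145/134 (V = 145*(-1/134) = -145/134 ≈ -1.0821)
(G/V - 19)² = ((-975 + 39*√11)/(-145/134) - 19)² = ((-975 + 39*√11)*(-134/145) - 19)² = ((26130/29 - 5226*√11/145) - 19)² = (25579/29 - 5226*√11/145)²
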